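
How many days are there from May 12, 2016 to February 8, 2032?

Day-of-year of May 12, 2016: 133.
Day-of-year of February 8, 2032: 39.
2016 has 366 days, so 366 − 133 = 233 days remain in 2016.
Full years 2017–2031: 12 common + 3 leap = 12×365 + 3×366 = 5478 days.
Total: 233 + 5478 + 39 = 5750 days.

5750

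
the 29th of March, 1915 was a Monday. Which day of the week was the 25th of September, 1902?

Count forward from the earlier date (September 25, 1902) to the later (March 29, 1915):
Day-of-year of September 25, 1902: 268.
Day-of-year of March 29, 1915: 88.
1902 has 365 days, so 365 − 268 = 97 days remain in 1902.
Full years 1903–1914: 9 common + 3 leap = 9×365 + 3×366 = 4383 days.
Total: 97 + 4383 + 88 = 4568 days.
4568 mod 7 = 4, so 4 days before Monday is Thursday.

Thursday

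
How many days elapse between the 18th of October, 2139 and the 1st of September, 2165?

From October 18, 2139 to October 18, 2164: 25 years, of which 7 contain a Feb 29 — 18×365 + 7×366 = 9132 days.
October 2164: 31 − 18 = 13 days remain.
Then 10 full months totalling 304 days.
September 1, 2165: 1 day.
Residual: 318 days.
Total: 9450 days.

9450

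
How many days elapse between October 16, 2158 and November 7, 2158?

22

October 2158: 31 − 16 = 15 days remain.
November 1–7, 2158: 7 days.
Total: 15 + 7 = 22 days.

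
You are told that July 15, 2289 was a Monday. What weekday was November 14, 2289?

July 2289: 31 − 15 = 16 days remain.
Then August (31), September (30), October (31): 31 + 30 + 31 = 92 days.
November 1–14, 2289: 14 days.
Total: 16 + 92 + 14 = 122 days.
122 mod 7 = 3, so 3 days after Monday is Thursday.

Thursday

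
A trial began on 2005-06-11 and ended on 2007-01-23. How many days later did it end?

591

June 2005: 30 − 11 = 19 days remain.
Then 18 full months totalling 549 days.
January 1–23, 2007: 23 days.
Total: 19 + 549 + 23 = 591 days.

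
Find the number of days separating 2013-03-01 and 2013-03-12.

Within March 2013: 12 − 1 = 11 days.

11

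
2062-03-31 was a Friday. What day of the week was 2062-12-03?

March 2062: 31 − 31 = 0 days remain.
Then April (30), May (31), June (30), July (31), August (31), September (30), October (31), November (30): 30 + 31 + 30 + 31 + 31 + 30 + 31 + 30 = 244 days.
December 1–3, 2062: 3 days.
Total: 0 + 244 + 3 = 247 days.
247 mod 7 = 2, so 2 days after Friday is Sunday.

Sunday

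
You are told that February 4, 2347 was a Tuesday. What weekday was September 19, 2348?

February 4, 2347 → February 4, 2348: 365 days.
February 2348: 29 − 4 = 25 days remain (2348 is a leap year, so February has 29 days).
Then March (31), April (30), May (31), June (30), July (31), August (31): 31 + 30 + 31 + 30 + 31 + 31 = 184 days.
September 1–19, 2348: 19 days.
Residual: 228 days.
Total: 593 days.
593 mod 7 = 5, so 5 days after Tuesday is Sunday.

Sunday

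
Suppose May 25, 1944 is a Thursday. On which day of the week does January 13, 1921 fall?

Thursday

Count forward from the earlier date (January 13, 1921) to the later (May 25, 1944):
From January 13, 1921 to January 13, 1944: 23 years, of which 5 contain a Feb 29 — 18×365 + 5×366 = 8400 days.
January 1944: 31 − 13 = 18 days remain.
Then February 1944 (29), March (31), April (30): 29 + 31 + 30 = 90 days.
May 1–25, 1944: 25 days.
Residual: 133 days.
Total: 8533 days.
8533 is a multiple of 7, so January 13, 1921 falls on the same weekday: Thursday.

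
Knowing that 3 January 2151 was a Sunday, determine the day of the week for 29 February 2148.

Thursday

Count forward from the earlier date (February 29, 2148) to the later (January 3, 2151):
February 2148: 29 − 29 = 0 days remain (2148 is a leap year, so February has 29 days).
Then 34 full months totalling 1036 days.
January 1–3, 2151: 3 days.
Residual: 1039 days.
Total: 1039 days.
1039 mod 7 = 3, so 3 days before Sunday is Thursday.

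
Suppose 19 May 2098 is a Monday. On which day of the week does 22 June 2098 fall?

Sunday

May 2098: 31 − 19 = 12 days remain.
June 1–22, 2098: 22 days.
Total: 12 + 22 = 34 days.
34 mod 7 = 6, so 6 days after Monday is Sunday.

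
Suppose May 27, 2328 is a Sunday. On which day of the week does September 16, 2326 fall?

Thursday

Count forward from the earlier date (September 16, 2326) to the later (May 27, 2328):
Day-of-year of September 16, 2326: 259.
Day-of-year of May 27, 2328: 148.
2326 has 365 days, so 365 − 259 = 106 days remain in 2326.
Full years: 2327: 365. Sum = 365.
Total: 106 + 365 + 148 = 619 days.
619 mod 7 = 3, so 3 days before Sunday is Thursday.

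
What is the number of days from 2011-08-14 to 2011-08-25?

Within August 2011: 25 − 14 = 11 days.

11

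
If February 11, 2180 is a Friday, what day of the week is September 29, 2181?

Saturday

February 2180: 29 − 11 = 18 days remain (2180 is a leap year, so February has 29 days).
Then 18 full months totalling 549 days.
September 1–29, 2181: 29 days.
Total: 18 + 549 + 29 = 596 days.
596 mod 7 = 1, so 1 day after Friday is Saturday.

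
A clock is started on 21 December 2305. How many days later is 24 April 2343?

13638

Day-of-year of December 21, 2305: 355.
Day-of-year of April 24, 2343: 114.
2305 has 365 days, so 365 − 355 = 10 days remain in 2305.
Full years 2306–2342: 28 common + 9 leap = 28×365 + 9×366 = 13514 days.
Total: 10 + 13514 + 114 = 13638 days.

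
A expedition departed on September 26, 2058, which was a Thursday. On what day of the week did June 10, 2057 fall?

Sunday

Count forward from the earlier date (June 10, 2057) to the later (September 26, 2058):
Day-of-year of June 10, 2057: 161.
Day-of-year of September 26, 2058: 269.
2057 has 365 days, so 365 − 161 = 204 days remain in 2057.
Total: 204 + 269 = 473 days.
473 mod 7 = 4, so 4 days before Thursday is Sunday.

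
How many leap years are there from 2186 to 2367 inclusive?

43

Years divisible by 4: 2188, 2192, …, 2364 — 45 in all.
Of these, 2200, 2300 are divisible by 100 but not 400, so not leap.
Leap years: 45 − 2 = 43.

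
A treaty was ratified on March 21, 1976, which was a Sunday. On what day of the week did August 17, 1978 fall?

March 1976: 31 − 21 = 10 days remain.
Then 28 full months totalling 852 days.
August 1–17, 1978: 17 days.
Total: 10 + 852 + 17 = 879 days.
879 mod 7 = 4, so 4 days after Sunday is Thursday.

Thursday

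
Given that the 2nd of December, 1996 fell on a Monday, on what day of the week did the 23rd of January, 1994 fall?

Sunday

Count forward from the earlier date (January 23, 1994) to the later (December 2, 1996):
January 23, 1994 → January 23, 1995: 365 days.
January 23, 1995 → January 23, 1996: 365 days.
January 1996: 31 − 23 = 8 days remain.
Then 10 full months totalling 304 days.
December 1–2, 1996: 2 days.
Residual: 314 days.
Total: 1044 days.
1044 mod 7 = 1, so 1 day before Monday is Sunday.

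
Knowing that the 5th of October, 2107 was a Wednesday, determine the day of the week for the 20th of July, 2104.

Sunday

Count forward from the earlier date (July 20, 2104) to the later (October 5, 2107):
Day-of-year of July 20, 2104: 202.
Day-of-year of October 5, 2107: 278.
2104 has 366 days, so 366 − 202 = 164 days remain in 2104.
Full years: 2105: 365; 2106: 365. Sum = 730.
Total: 164 + 730 + 278 = 1172 days.
1172 mod 7 = 3, so 3 days before Wednesday is Sunday.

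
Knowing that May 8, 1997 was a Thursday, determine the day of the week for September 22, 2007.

Day-of-year of May 8, 1997: 128.
Day-of-year of September 22, 2007: 265.
1997 has 365 days, so 365 − 128 = 237 days remain in 1997.
Full years 1998–2006: 7 common + 2 leap = 7×365 + 2×366 = 3287 days.
Total: 237 + 3287 + 265 = 3789 days.
3789 mod 7 = 2, so 2 days after Thursday is Saturday.

Saturday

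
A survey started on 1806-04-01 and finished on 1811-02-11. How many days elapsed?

1777

Day-of-year of April 1, 1806: 91.
Day-of-year of February 11, 1811: 42.
1806 has 365 days, so 365 − 91 = 274 days remain in 1806.
Full years: 1807: 365; 1808: 366; 1809: 365; 1810: 365. Sum = 1461.
Total: 274 + 1461 + 42 = 1777 days.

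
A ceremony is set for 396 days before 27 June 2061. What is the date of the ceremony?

27 May 2060

Count 396 days before June 27, 2061:
May 27, 2060 → May 27, 2061: 365 days.
May 2061: 31 − 27 = 4 days remain.
June 1–27, 2061: 27 days.
Residual: 31 days.
Total: 396 days.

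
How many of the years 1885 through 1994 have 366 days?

26

Years divisible by 4: 1888, 1892, …, 1992 — 27 in all.
Of these, 1900 is divisible by 100 but not 400, so not leap.
Leap years: 27 − 1 = 26.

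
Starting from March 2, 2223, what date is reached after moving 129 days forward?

July 9, 2223

Count 129 days after March 2, 2223:
March 2223: 31 − 2 = 29 days remain.
Then April (30), May (31), June (30): 30 + 31 + 30 = 91 days.
July 1–9, 2223: 9 days.
Total: 29 + 91 + 9 = 129 days.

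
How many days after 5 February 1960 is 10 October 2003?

15953

Day-of-year of February 5, 1960: 36.
Day-of-year of October 10, 2003: 283.
1960 has 366 days, so 366 − 36 = 330 days remain in 1960.
Full years 1961–2002: 32 common + 10 leap = 32×365 + 10×366 = 15340 days.
Total: 330 + 15340 + 283 = 15953 days.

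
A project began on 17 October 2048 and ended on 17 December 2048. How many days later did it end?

October 2048: 31 − 17 = 14 days remain.
Then November (30): 30 days.
December 1–17, 2048: 17 days.
Total: 14 + 30 + 17 = 61 days.

61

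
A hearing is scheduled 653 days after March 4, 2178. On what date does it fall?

December 17, 2179

Count 653 days after March 4, 2178:
Day-of-year of March 4, 2178: 63.
Day-of-year of December 17, 2179: 351.
2178 has 365 days, so 365 − 63 = 302 days remain in 2178.
Total: 302 + 351 = 653 days.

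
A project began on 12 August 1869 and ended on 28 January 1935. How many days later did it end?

23909

Day-of-year of August 12, 1869: 224.
Day-of-year of January 28, 1935: 28.
1869 has 365 days, so 365 − 224 = 141 days remain in 1869.
Full years 1870–1934: 50 common + 15 leap = 50×365 + 15×366 = 23740 days.
Total: 141 + 23740 + 28 = 23909 days.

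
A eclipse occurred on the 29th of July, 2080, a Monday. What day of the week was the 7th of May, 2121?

Day-of-year of July 29, 2080: 211.
Day-of-year of May 7, 2121: 127.
2080 has 366 days, so 366 − 211 = 155 days remain in 2080.
Full years 2081–2120: 31 common + 9 leap = 31×365 + 9×366 = 14609 days.
Total: 155 + 14609 + 127 = 14891 days.
14891 mod 7 = 2, so 2 days after Monday is Wednesday.

Wednesday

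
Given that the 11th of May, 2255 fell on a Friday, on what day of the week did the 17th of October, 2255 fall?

May 2255: 31 − 11 = 20 days remain.
Then June (30), July (31), August (31), September (30): 30 + 31 + 31 + 30 = 122 days.
October 1–17, 2255: 17 days.
Total: 20 + 122 + 17 = 159 days.
159 mod 7 = 5, so 5 days after Friday is Wednesday.

Wednesday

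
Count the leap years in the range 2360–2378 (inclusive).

Years divisible by 4 in [2360, 2378]: 2360, 2364, 2368, 2372, 2376.
No century exceptions apply. Count: 5.

5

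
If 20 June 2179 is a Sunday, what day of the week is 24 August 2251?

Sunday

Day-of-year of June 20, 2179: 171.
Day-of-year of August 24, 2251: 236.
2179 has 365 days, so 365 − 171 = 194 days remain in 2179.
Full years 2180–2250: 54 common + 17 leap = 54×365 + 17×366 = 25932 days.
Total: 194 + 25932 + 236 = 26362 days.
26362 is a multiple of 7, so 24 August 2251 falls on the same weekday: Sunday.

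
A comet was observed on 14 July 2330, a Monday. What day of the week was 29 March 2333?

July 14, 2330 → July 14, 2331: 365 days.
July 14, 2331 → July 14, 2332: 366 days (2332 is a leap year).
July 2332: 31 − 14 = 17 days remain.
Then August (31), September (30), October (31), November (30), December (31), January (31), February 2333 (28): 31 + 30 + 31 + 30 + 31 + 31 + 28 = 212 days.
March 1–29, 2333: 29 days.
Residual: 258 days.
Total: 989 days.
989 mod 7 = 2, so 2 days after Monday is Wednesday.

Wednesday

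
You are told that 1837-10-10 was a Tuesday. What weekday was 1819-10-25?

Count forward from the earlier date (October 25, 1819) to the later (October 10, 1837):
Day-of-year of October 25, 1819: 298.
Day-of-year of October 10, 1837: 283.
1819 has 365 days, so 365 − 298 = 67 days remain in 1819.
Full years 1820–1836: 12 common + 5 leap = 12×365 + 5×366 = 6210 days.
Total: 67 + 6210 + 283 = 6560 days.
6560 mod 7 = 1, so 1 day before Tuesday is Monday.

Monday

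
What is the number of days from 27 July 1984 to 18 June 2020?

From July 27, 1984 to July 27, 2019: 35 years, of which 8 contain a Feb 29 — 27×365 + 8×366 = 12783 days.
(2000 is a leap year (divisible by 400).)
July 2019: 31 − 27 = 4 days remain.
Then 10 full months totalling 305 days.
June 1–18, 2020: 18 days.
Residual: 327 days.
Total: 13110 days.

13110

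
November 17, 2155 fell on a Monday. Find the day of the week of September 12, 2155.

Friday

Count forward from the earlier date (September 12, 2155) to the later (November 17, 2155):
September 2155: 30 − 12 = 18 days remain.
Then October (31): 31 days.
November 1–17, 2155: 17 days.
Total: 18 + 31 + 17 = 66 days.
66 mod 7 = 3, so 3 days before Monday is Friday.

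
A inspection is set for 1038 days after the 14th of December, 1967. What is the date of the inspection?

the 17th of October, 1970

Count 1038 days after December 14, 1967:
Day-of-year of December 14, 1967: 348.
Day-of-year of October 17, 1970: 290.
1967 has 365 days, so 365 − 348 = 17 days remain in 1967.
Full years: 1968: 366; 1969: 365. Sum = 731.
Total: 17 + 731 + 290 = 1038 days.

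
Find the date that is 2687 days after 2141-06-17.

2148-10-25

Count 2687 days after June 17, 2141:
Day-of-year of June 17, 2141: 168.
Day-of-year of October 25, 2148: 299.
2141 has 365 days, so 365 − 168 = 197 days remain in 2141.
Full years: 2142: 365; 2143: 365; 2144: 366; 2145: 365; 2146: 365; 2147: 365. Sum = 2191.
Total: 197 + 2191 + 299 = 2687 days.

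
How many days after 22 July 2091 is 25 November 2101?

3778

From July 22, 2091 to July 22, 2101: 10 years, of which 2 contain a Feb 29 — 8×365 + 2×366 = 3652 days.
(2100 is not a leap year (divisible by 100 but not 400).)
July 2101: 31 − 22 = 9 days remain.
Then August (31), September (30), October (31): 31 + 30 + 31 = 92 days.
November 1–25, 2101: 25 days.
Residual: 126 days.
Total: 3778 days.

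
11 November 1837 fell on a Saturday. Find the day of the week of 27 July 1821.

Friday

Count forward from the earlier date (July 27, 1821) to the later (November 11, 1837):
From July 27, 1821 to July 27, 1837: 16 years, of which 4 contain a Feb 29 — 12×365 + 4×366 = 5844 days.
July 1837: 31 − 27 = 4 days remain.
Then August (31), September (30), October (31): 31 + 30 + 31 = 92 days.
November 1–11, 1837: 11 days.
Residual: 107 days.
Total: 5951 days.
5951 mod 7 = 1, so 1 day before Saturday is Friday.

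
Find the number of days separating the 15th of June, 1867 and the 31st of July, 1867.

June 1867: 30 − 15 = 15 days remain.
July 1–31, 1867: 31 days.
Total: 15 + 31 = 46 days.

46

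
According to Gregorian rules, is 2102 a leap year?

No

2102 is not a leap year.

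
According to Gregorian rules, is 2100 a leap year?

2100 is not a leap year (divisible by 100 but not 400).

No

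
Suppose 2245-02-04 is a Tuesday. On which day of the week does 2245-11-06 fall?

February 2245: 28 − 4 = 24 days remain (2245 is not a leap year, so February has 28 days).
Then March (31), April (30), May (31), June (30), July (31), August (31), September (30), October (31): 31 + 30 + 31 + 30 + 31 + 31 + 30 + 31 = 245 days.
November 1–6, 2245: 6 days.
Total: 24 + 245 + 6 = 275 days.
275 mod 7 = 2, so 2 days after Tuesday is Thursday.

Thursday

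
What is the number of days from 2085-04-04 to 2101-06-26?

5926

From April 4, 2085 to April 4, 2101: 16 years, of which 3 contain a Feb 29 — 13×365 + 3×366 = 5843 days.
(2100 is not a leap year (divisible by 100 but not 400).)
April 2101: 30 − 4 = 26 days remain.
Then May (31): 31 days.
June 1–26, 2101: 26 days.
Residual: 83 days.
Total: 5926 days.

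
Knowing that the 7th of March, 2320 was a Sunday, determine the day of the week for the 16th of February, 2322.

Day-of-year of March 7, 2320: 67.
Day-of-year of February 16, 2322: 47.
2320 has 366 days, so 366 − 67 = 299 days remain in 2320.
Full years: 2321: 365. Sum = 365.
Total: 299 + 365 + 47 = 711 days.
711 mod 7 = 4, so 4 days after Sunday is Thursday.

Thursday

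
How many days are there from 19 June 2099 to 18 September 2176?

28215

Day-of-year of June 19, 2099: 170.
Day-of-year of September 18, 2176: 262.
2099 has 365 days, so 365 − 170 = 195 days remain in 2099.
Full years 2100–2175: 58 common + 18 leap = 58×365 + 18×366 = 27758 days.
Total: 195 + 27758 + 262 = 28215 days.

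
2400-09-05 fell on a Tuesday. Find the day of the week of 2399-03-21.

Sunday

Count forward from the earlier date (March 21, 2399) to the later (September 5, 2400):
March 2399: 31 − 21 = 10 days remain.
Then 17 full months totalling 519 days.
September 1–5, 2400: 5 days.
Total: 10 + 519 + 5 = 534 days.
534 mod 7 = 2, so 2 days before Tuesday is Sunday.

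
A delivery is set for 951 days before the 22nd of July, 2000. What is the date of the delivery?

the 14th of December, 1997

Count 951 days before July 22, 2000:
December 14, 1997 → December 14, 1998: 365 days.
December 14, 1998 → December 14, 1999: 365 days.
December 1999: 31 − 14 = 17 days remain.
Then January (31), February 2000 (29), March (31), April (30), May (31), June (30): 31 + 29 + 31 + 30 + 31 + 30 = 182 days.
July 1–22, 2000: 22 days.
Residual: 221 days.
Total: 951 days.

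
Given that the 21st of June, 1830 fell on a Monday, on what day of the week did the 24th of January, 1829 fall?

Count forward from the earlier date (January 24, 1829) to the later (June 21, 1830):
January 24, 1829 → January 24, 1830: 365 days.
January 1830: 31 − 24 = 7 days remain.
Then February 1830 (28), March (31), April (30), May (31): 28 + 31 + 30 + 31 = 120 days.
June 1–21, 1830: 21 days.
Residual: 148 days.
Total: 513 days.
513 mod 7 = 2, so 2 days before Monday is Saturday.

Saturday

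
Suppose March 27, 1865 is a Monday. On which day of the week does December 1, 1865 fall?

Friday

March 1865: 31 − 27 = 4 days remain.
Then April (30), May (31), June (30), July (31), August (31), September (30), October (31), November (30): 30 + 31 + 30 + 31 + 31 + 30 + 31 + 30 = 244 days.
December 1, 1865: 1 day.
Total: 4 + 244 + 1 = 249 days.
249 mod 7 = 4, so 4 days after Monday is Friday.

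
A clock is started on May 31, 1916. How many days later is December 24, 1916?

May 1916: 31 − 31 = 0 days remain.
Then June (30), July (31), August (31), September (30), October (31), November (30): 30 + 31 + 31 + 30 + 31 + 30 = 183 days.
December 1–24, 1916: 24 days.
Total: 0 + 183 + 24 = 207 days.

207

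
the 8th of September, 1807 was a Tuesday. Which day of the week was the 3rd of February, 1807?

Count forward from the earlier date (February 3, 1807) to the later (September 8, 1807):
February 1807: 28 − 3 = 25 days remain (1807 is not a leap year, so February has 28 days).
Then March (31), April (30), May (31), June (30), July (31), August (31): 31 + 30 + 31 + 30 + 31 + 31 = 184 days.
September 1–8, 1807: 8 days.
Total: 25 + 184 + 8 = 217 days.
217 is a multiple of 7, so the 3rd of February, 1807 falls on the same weekday: Tuesday.

Tuesday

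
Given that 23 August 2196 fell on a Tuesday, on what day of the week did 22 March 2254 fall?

Wednesday

Day-of-year of August 23, 2196: 236.
Day-of-year of March 22, 2254: 81.
2196 has 366 days, so 366 − 236 = 130 days remain in 2196.
Full years 2197–2253: 44 common + 13 leap = 44×365 + 13×366 = 20818 days.
Total: 130 + 20818 + 81 = 21029 days.
21029 mod 7 = 1, so 1 day after Tuesday is Wednesday.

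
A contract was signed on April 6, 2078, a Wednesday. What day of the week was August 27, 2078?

Saturday

April 2078: 30 − 6 = 24 days remain.
Then May (31), June (30), July (31): 31 + 30 + 31 = 92 days.
August 1–27, 2078: 27 days.
Total: 24 + 92 + 27 = 143 days.
143 mod 7 = 3, so 3 days after Wednesday is Saturday.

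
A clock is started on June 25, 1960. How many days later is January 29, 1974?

4966

From June 25, 1960 to June 25, 1973: 13 years, of which 3 contain a Feb 29 — 10×365 + 3×366 = 4748 days.
June 1973: 30 − 25 = 5 days remain.
Then July (31), August (31), September (30), October (31), November (30), December (31): 31 + 31 + 30 + 31 + 30 + 31 = 184 days.
January 1–29, 1974: 29 days.
Residual: 218 days.
Total: 4966 days.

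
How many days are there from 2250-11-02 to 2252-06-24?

Day-of-year of November 2, 2250: 306.
Day-of-year of June 24, 2252: 176.
2250 has 365 days, so 365 − 306 = 59 days remain in 2250.
Full years: 2251: 365. Sum = 365.
Total: 59 + 365 + 176 = 600 days.

600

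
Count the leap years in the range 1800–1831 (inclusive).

7

Years divisible by 4 in [1800, 1831]: 1800, 1804, 1808, 1812, 1816, 1820, 1824, 1828.
Of these, 1800 is divisible by 100 but not 400, so not leap.
Leap years: 8 − 1 = 7.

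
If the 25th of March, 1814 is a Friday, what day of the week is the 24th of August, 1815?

Thursday

March 1814: 31 − 25 = 6 days remain.
Then 16 full months totalling 487 days.
August 1–24, 1815: 24 days.
Total: 6 + 487 + 24 = 517 days.
517 mod 7 = 6, so 6 days after Friday is Thursday.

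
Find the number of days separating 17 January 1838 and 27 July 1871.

Day-of-year of January 17, 1838: 17.
Day-of-year of July 27, 1871: 208.
1838 has 365 days, so 365 − 17 = 348 days remain in 1838.
Full years 1839–1870: 24 common + 8 leap = 24×365 + 8×366 = 11688 days.
Total: 348 + 11688 + 208 = 12244 days.

12244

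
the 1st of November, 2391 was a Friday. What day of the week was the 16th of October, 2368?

Count forward from the earlier date (October 16, 2368) to the later (November 1, 2391):
Day-of-year of October 16, 2368: 290.
Day-of-year of November 1, 2391: 305.
2368 has 366 days, so 366 − 290 = 76 days remain in 2368.
Full years 2369–2390: 17 common + 5 leap = 17×365 + 5×366 = 8035 days.
Total: 76 + 8035 + 305 = 8416 days.
8416 mod 7 = 2, so 2 days before Friday is Wednesday.

Wednesday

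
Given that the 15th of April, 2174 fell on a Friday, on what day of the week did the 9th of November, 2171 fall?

Count forward from the earlier date (November 9, 2171) to the later (April 15, 2174):
November 9, 2171 → November 9, 2172: 366 days (2172 is a leap year).
November 9, 2172 → November 9, 2173: 365 days.
November 2173: 30 − 9 = 21 days remain.
Then December (31), January (31), February 2174 (28), March (31): 31 + 31 + 28 + 31 = 121 days.
April 1–15, 2174: 15 days.
Residual: 157 days.
Total: 888 days.
888 mod 7 = 6, so 6 days before Friday is Saturday.

Saturday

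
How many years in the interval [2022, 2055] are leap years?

Years divisible by 4 in [2022, 2055]: 2024, 2028, 2032, 2036, 2040, 2044, 2048, 2052.
No century exceptions apply. Count: 8.

8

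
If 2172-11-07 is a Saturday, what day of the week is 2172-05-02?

Saturday

Count forward from the earlier date (May 2, 2172) to the later (November 7, 2172):
May 2172: 31 − 2 = 29 days remain.
Then June (30), July (31), August (31), September (30), October (31): 30 + 31 + 31 + 30 + 31 = 153 days.
November 1–7, 2172: 7 days.
Total: 29 + 153 + 7 = 189 days.
189 is a multiple of 7, so 2172-05-02 falls on the same weekday: Saturday.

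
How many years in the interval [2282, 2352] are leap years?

Years divisible by 4: 2284, 2288, …, 2352 — 18 in all.
Of these, 2300 is divisible by 100 but not 400, so not leap.
Leap years: 18 − 1 = 17.

17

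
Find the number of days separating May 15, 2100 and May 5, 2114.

5103

From May 15, 2100 to May 15, 2113: 13 years, of which 3 contain a Feb 29 — 10×365 + 3×366 = 4748 days.
May 2113: 31 − 15 = 16 days remain.
Then 11 full months totalling 334 days.
May 1–5, 2114: 5 days.
Residual: 355 days.
Total: 5103 days.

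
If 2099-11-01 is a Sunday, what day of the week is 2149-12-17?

Wednesday

Day-of-year of November 1, 2099: 305.
Day-of-year of December 17, 2149: 351.
2099 has 365 days, so 365 − 305 = 60 days remain in 2099.
Full years 2100–2148: 37 common + 12 leap = 37×365 + 12×366 = 17897 days.
Total: 60 + 17897 + 351 = 18308 days.
18308 mod 7 = 3, so 3 days after Sunday is Wednesday.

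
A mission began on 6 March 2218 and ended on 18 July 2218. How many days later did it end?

March 2218: 31 − 6 = 25 days remain.
Then April (30), May (31), June (30): 30 + 31 + 30 = 91 days.
July 1–18, 2218: 18 days.
Total: 25 + 91 + 18 = 134 days.

134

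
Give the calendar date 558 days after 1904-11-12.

1906-05-24

Count 558 days after November 12, 1904:
Day-of-year of November 12, 1904: 317.
Day-of-year of May 24, 1906: 144.
1904 has 366 days, so 366 − 317 = 49 days remain in 1904.
Full years: 1905: 365. Sum = 365.
Total: 49 + 365 + 144 = 558 days.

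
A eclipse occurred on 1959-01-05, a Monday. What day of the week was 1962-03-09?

Friday

January 5, 1959 → January 5, 1960: 365 days.
January 5, 1960 → January 5, 1961: 366 days (1960 is a leap year).
January 5, 1961 → January 5, 1962: 365 days.
January 1962: 31 − 5 = 26 days remain.
Then February 1962 (28): 28 days.
March 1–9, 1962: 9 days.
Residual: 63 days.
Total: 1159 days.
1159 mod 7 = 4, so 4 days after Monday is Friday.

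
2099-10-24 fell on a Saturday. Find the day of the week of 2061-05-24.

Count forward from the earlier date (May 24, 2061) to the later (October 24, 2099):
From May 24, 2061 to May 24, 2099: 38 years, of which 9 contain a Feb 29 — 29×365 + 9×366 = 13879 days.
May 2099: 31 − 24 = 7 days remain.
Then June (30), July (31), August (31), September (30): 30 + 31 + 31 + 30 = 122 days.
October 1–24, 2099: 24 days.
Residual: 153 days.
Total: 14032 days.
14032 mod 7 = 4, so 4 days before Saturday is Tuesday.

Tuesday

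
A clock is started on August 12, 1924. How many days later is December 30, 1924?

140

August 1924: 31 − 12 = 19 days remain.
Then September (30), October (31), November (30): 30 + 31 + 30 = 91 days.
December 1–30, 1924: 30 days.
Total: 19 + 91 + 30 = 140 days.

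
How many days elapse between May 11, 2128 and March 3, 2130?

661

Day-of-year of May 11, 2128: 132.
Day-of-year of March 3, 2130: 62.
2128 has 366 days, so 366 − 132 = 234 days remain in 2128.
Full years: 2129: 365. Sum = 365.
Total: 234 + 365 + 62 = 661 days.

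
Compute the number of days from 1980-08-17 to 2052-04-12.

From August 17, 1980 to August 17, 2051: 71 years, of which 17 contain a Feb 29 — 54×365 + 17×366 = 25932 days.
(2000 is a leap year (divisible by 400).)
August 2051: 31 − 17 = 14 days remain.
Then September (30), October (31), November (30), December (31), January (31), February 2052 (29), March (31): 30 + 31 + 30 + 31 + 31 + 29 + 31 = 213 days.
April 1–12, 2052: 12 days.
Residual: 239 days.
Total: 26171 days.

26171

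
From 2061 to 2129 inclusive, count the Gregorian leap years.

16

Years divisible by 4: 2064, 2068, …, 2128 — 17 in all.
Of these, 2100 is divisible by 100 but not 400, so not leap.
Leap years: 17 − 1 = 16.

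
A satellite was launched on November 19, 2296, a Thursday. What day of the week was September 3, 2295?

Count forward from the earlier date (September 3, 2295) to the later (November 19, 2296):
September 3, 2295 → September 3, 2296: 366 days (2296 is a leap year).
September 2296: 30 − 3 = 27 days remain.
Then October (31): 31 days.
November 1–19, 2296: 19 days.
Residual: 77 days.
Total: 443 days.
443 mod 7 = 2, so 2 days before Thursday is Tuesday.

Tuesday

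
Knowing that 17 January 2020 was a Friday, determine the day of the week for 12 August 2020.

January 2020: 31 − 17 = 14 days remain.
Then February 2020 (29), March (31), April (30), May (31), June (30), July (31): 29 + 31 + 30 + 31 + 30 + 31 = 182 days.
August 1–12, 2020: 12 days.
Total: 14 + 182 + 12 = 208 days.
208 mod 7 = 5, so 5 days after Friday is Wednesday.

Wednesday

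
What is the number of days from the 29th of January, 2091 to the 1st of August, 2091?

184

January 2091: 31 − 29 = 2 days remain.
Then February 2091 (28), March (31), April (30), May (31), June (30), July (31): 28 + 31 + 30 + 31 + 30 + 31 = 181 days.
August 1, 2091: 1 day.
Total: 2 + 181 + 1 = 184 days.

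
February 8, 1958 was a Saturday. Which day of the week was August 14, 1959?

Friday

Day-of-year of February 8, 1958: 39.
Day-of-year of August 14, 1959: 226.
1958 has 365 days, so 365 − 39 = 326 days remain in 1958.
Total: 326 + 226 = 552 days.
552 mod 7 = 6, so 6 days after Saturday is Friday.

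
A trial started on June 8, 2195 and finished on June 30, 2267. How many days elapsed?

26319

Day-of-year of June 8, 2195: 159.
Day-of-year of June 30, 2267: 181.
2195 has 365 days, so 365 − 159 = 206 days remain in 2195.
Full years 2196–2266: 54 common + 17 leap = 54×365 + 17×366 = 25932 days.
Total: 206 + 25932 + 181 = 26319 days.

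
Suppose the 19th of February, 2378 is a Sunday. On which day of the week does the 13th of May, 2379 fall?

February 2378: 28 − 19 = 9 days remain (2378 is not a leap year, so February has 28 days).
Then 14 full months totalling 426 days.
May 1–13, 2379: 13 days.
Total: 9 + 426 + 13 = 448 days.
448 is a multiple of 7, so the 13th of May, 2379 falls on the same weekday: Sunday.

Sunday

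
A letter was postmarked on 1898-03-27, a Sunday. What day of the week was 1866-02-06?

Tuesday

Count forward from the earlier date (February 6, 1866) to the later (March 27, 1898):
From February 6, 1866 to February 6, 1898: 32 years, of which 8 contain a Feb 29 — 24×365 + 8×366 = 11688 days.
February 1898: 28 − 6 = 22 days remain (1898 is not a leap year, so February has 28 days).
March 1–27, 1898: 27 days.
Residual: 49 days.
Total: 11737 days.
11737 mod 7 = 5, so 5 days before Sunday is Tuesday.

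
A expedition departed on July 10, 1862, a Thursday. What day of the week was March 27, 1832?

Count forward from the earlier date (March 27, 1832) to the later (July 10, 1862):
From March 27, 1832 to March 27, 1862: 30 years, of which 7 contain a Feb 29 — 23×365 + 7×366 = 10957 days.
March 1862: 31 − 27 = 4 days remain.
Then April (30), May (31), June (30): 30 + 31 + 30 = 91 days.
July 1–10, 1862: 10 days.
Residual: 105 days.
Total: 11062 days.
11062 mod 7 = 2, so 2 days before Thursday is Tuesday.

Tuesday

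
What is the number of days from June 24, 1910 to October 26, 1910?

June 1910: 30 − 24 = 6 days remain.
Then July (31), August (31), September (30): 31 + 31 + 30 = 92 days.
October 1–26, 1910: 26 days.
Total: 6 + 92 + 26 = 124 days.

124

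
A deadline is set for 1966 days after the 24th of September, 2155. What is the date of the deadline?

the 10th of February, 2161

Count 1966 days after September 24, 2155:
September 24, 2155 → September 24, 2156: 366 days (2156 is a leap year).
September 24, 2156 → September 24, 2157: 365 days.
September 24, 2157 → September 24, 2158: 365 days.
September 24, 2158 → September 24, 2159: 365 days.
September 24, 2159 → September 24, 2160: 366 days (2160 is a leap year).
September 2160: 30 − 24 = 6 days remain.
Then October (31), November (30), December (31), January (31): 31 + 30 + 31 + 31 = 123 days.
February 1–10, 2161: 10 days (2161 is not a leap year).
Residual: 139 days.
Total: 1966 days.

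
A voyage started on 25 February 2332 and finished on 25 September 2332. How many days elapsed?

February 2332: 29 − 25 = 4 days remain (2332 is a leap year, so February has 29 days).
Then March (31), April (30), May (31), June (30), July (31), August (31): 31 + 30 + 31 + 30 + 31 + 31 = 184 days.
September 1–25, 2332: 25 days.
Total: 4 + 184 + 25 = 213 days.

213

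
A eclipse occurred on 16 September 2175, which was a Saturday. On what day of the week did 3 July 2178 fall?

September 16, 2175 → September 16, 2176: 366 days (2176 is a leap year).
September 16, 2176 → September 16, 2177: 365 days.
September 2177: 30 − 16 = 14 days remain.
Then 9 full months totalling 273 days.
July 1–3, 2178: 3 days.
Residual: 290 days.
Total: 1021 days.
1021 mod 7 = 6, so 6 days after Saturday is Friday.

Friday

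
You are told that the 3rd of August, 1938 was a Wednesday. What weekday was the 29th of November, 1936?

Sunday

Count forward from the earlier date (November 29, 1936) to the later (August 3, 1938):
Day-of-year of November 29, 1936: 334.
Day-of-year of August 3, 1938: 215.
1936 has 366 days, so 366 − 334 = 32 days remain in 1936.
Full years: 1937: 365. Sum = 365.
Total: 32 + 365 + 215 = 612 days.
612 mod 7 = 3, so 3 days before Wednesday is Sunday.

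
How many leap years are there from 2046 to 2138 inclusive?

22

Years divisible by 4: 2048, 2052, …, 2136 — 23 in all.
Of these, 2100 is divisible by 100 but not 400, so not leap.
Leap years: 23 − 1 = 22.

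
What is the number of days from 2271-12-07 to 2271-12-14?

7

Within December 2271: 14 − 7 = 7 days.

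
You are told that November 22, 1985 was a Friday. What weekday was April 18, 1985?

Thursday

Count forward from the earlier date (April 18, 1985) to the later (November 22, 1985):
April 1985: 30 − 18 = 12 days remain.
Then May (31), June (30), July (31), August (31), September (30), October (31): 31 + 30 + 31 + 31 + 30 + 31 = 184 days.
November 1–22, 1985: 22 days.
Total: 12 + 184 + 22 = 218 days.
218 mod 7 = 1, so 1 day before Friday is Thursday.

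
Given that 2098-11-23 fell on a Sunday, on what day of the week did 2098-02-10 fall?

Monday

Count forward from the earlier date (February 10, 2098) to the later (November 23, 2098):
February 2098: 28 − 10 = 18 days remain (2098 is not a leap year, so February has 28 days).
Then March (31), April (30), May (31), June (30), July (31), August (31), September (30), October (31): 31 + 30 + 31 + 30 + 31 + 31 + 30 + 31 = 245 days.
November 1–23, 2098: 23 days.
Total: 18 + 245 + 23 = 286 days.
286 mod 7 = 6, so 6 days before Sunday is Monday.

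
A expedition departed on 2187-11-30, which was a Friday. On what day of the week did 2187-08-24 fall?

Friday

Count forward from the earlier date (August 24, 2187) to the later (November 30, 2187):
August 2187: 31 − 24 = 7 days remain.
Then September (30), October (31): 30 + 31 = 61 days.
November 1–30, 2187: 30 days.
Total: 7 + 61 + 30 = 98 days.
98 is a multiple of 7, so 2187-08-24 falls on the same weekday: Friday.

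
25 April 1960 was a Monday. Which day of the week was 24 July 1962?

April 1960: 30 − 25 = 5 days remain.
Then 26 full months totalling 791 days.
July 1–24, 1962: 24 days.
Total: 5 + 791 + 24 = 820 days.
820 mod 7 = 1, so 1 day after Monday is Tuesday.

Tuesday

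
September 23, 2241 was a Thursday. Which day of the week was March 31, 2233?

Sunday

Count forward from the earlier date (March 31, 2233) to the later (September 23, 2241):
Day-of-year of March 31, 2233: 90.
Day-of-year of September 23, 2241: 266.
2233 has 365 days, so 365 − 90 = 275 days remain in 2233.
Full years 2234–2240: 5 common + 2 leap = 5×365 + 2×366 = 2557 days.
Total: 275 + 2557 + 266 = 3098 days.
3098 mod 7 = 4, so 4 days before Thursday is Sunday.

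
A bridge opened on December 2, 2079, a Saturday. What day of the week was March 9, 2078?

Count forward from the earlier date (March 9, 2078) to the later (December 2, 2079):
March 9, 2078 → March 9, 2079: 365 days.
March 2079: 31 − 9 = 22 days remain.
Then April (30), May (31), June (30), July (31), August (31), September (30), October (31), November (30): 30 + 31 + 30 + 31 + 31 + 30 + 31 + 30 = 244 days.
December 1–2, 2079: 2 days.
Residual: 268 days.
Total: 633 days.
633 mod 7 = 3, so 3 days before Saturday is Wednesday.

Wednesday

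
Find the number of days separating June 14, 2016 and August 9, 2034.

From June 14, 2016 to June 14, 2034: 18 years, of which 4 contain a Feb 29 — 14×365 + 4×366 = 6574 days.
June 2034: 30 − 14 = 16 days remain.
Then July (31): 31 days.
August 1–9, 2034: 9 days.
Residual: 56 days.
Total: 6630 days.

6630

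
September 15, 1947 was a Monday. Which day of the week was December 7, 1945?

Friday

Count forward from the earlier date (December 7, 1945) to the later (September 15, 1947):
December 1945: 31 − 7 = 24 days remain.
Then 20 full months totalling 608 days.
September 1–15, 1947: 15 days.
Total: 24 + 608 + 15 = 647 days.
647 mod 7 = 3, so 3 days before Monday is Friday.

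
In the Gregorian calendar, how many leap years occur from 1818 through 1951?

32

Years divisible by 4: 1820, 1824, …, 1948 — 33 in all.
Of these, 1900 is divisible by 100 but not 400, so not leap.
Leap years: 33 − 1 = 32.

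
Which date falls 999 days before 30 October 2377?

4 February 2375

Count 999 days before October 30, 2377:
Day-of-year of February 4, 2375: 35.
Day-of-year of October 30, 2377: 303.
2375 has 365 days, so 365 − 35 = 330 days remain in 2375.
Full years: 2376: 366. Sum = 366.
Total: 330 + 366 + 303 = 999 days.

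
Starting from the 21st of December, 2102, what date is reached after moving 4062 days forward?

the 3rd of February, 2114

Count 4062 days after December 21, 2102:
From December 21, 2102 to December 21, 2113: 11 years, of which 3 contain a Feb 29 — 8×365 + 3×366 = 4018 days.
December 2113: 31 − 21 = 10 days remain.
Then January (31): 31 days.
February 1–3, 2114: 3 days (2114 is not a leap year).
Residual: 44 days.
Total: 4062 days.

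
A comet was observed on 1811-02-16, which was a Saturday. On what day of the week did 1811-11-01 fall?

Friday

February 1811: 28 − 16 = 12 days remain (1811 is not a leap year, so February has 28 days).
Then March (31), April (30), May (31), June (30), July (31), August (31), September (30), October (31): 31 + 30 + 31 + 30 + 31 + 31 + 30 + 31 = 245 days.
November 1, 1811: 1 day.
Total: 12 + 245 + 1 = 258 days.
258 mod 7 = 6, so 6 days after Saturday is Friday.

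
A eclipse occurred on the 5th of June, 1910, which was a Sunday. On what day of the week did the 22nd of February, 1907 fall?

Count forward from the earlier date (February 22, 1907) to the later (June 5, 1910):
February 22, 1907 → February 22, 1908: 365 days.
February 22, 1908 → February 22, 1909: 366 days (1908 is a leap year).
February 22, 1909 → February 22, 1910: 365 days.
February 1910: 28 − 22 = 6 days remain (1910 is not a leap year, so February has 28 days).
Then March (31), April (30), May (31): 31 + 30 + 31 = 92 days.
June 1–5, 1910: 5 days.
Residual: 103 days.
Total: 1199 days.
1199 mod 7 = 2, so 2 days before Sunday is Friday.

Friday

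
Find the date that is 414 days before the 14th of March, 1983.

the 24th of January, 1982

Count 414 days before March 14, 1983:
January 1982: 31 − 24 = 7 days remain.
Then 13 full months totalling 393 days.
March 1–14, 1983: 14 days.
Total: 7 + 393 + 14 = 414 days.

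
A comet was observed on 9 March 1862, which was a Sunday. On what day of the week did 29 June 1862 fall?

Sunday

March 1862: 31 − 9 = 22 days remain.
Then April (30), May (31): 30 + 31 = 61 days.
June 1–29, 1862: 29 days.
Total: 22 + 61 + 29 = 112 days.
112 is a multiple of 7, so 29 June 1862 falls on the same weekday: Sunday.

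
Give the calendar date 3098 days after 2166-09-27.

2175-03-22

Count 3098 days after September 27, 2166:
From September 27, 2166 to September 27, 2174: 8 years, of which 2 contain a Feb 29 — 6×365 + 2×366 = 2922 days.
September 2174: 30 − 27 = 3 days remain.
Then October (31), November (30), December (31), January (31), February 2175 (28): 31 + 30 + 31 + 31 + 28 = 151 days.
March 1–22, 2175: 22 days.
Residual: 176 days.
Total: 3098 days.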